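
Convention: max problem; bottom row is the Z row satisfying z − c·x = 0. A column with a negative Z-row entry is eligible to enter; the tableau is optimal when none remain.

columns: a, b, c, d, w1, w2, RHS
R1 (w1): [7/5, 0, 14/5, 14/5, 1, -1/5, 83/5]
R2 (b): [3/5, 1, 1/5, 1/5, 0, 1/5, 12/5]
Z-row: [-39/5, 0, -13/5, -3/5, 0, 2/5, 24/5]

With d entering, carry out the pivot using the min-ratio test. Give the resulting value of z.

Ratio test on column d — row 1: (83/5)/(14/5) = 83/14; row 2: (12/5)/(1/5) = 12. Minimum is 83/14 at row 1 (w1 leaves); pivot element 14/5.
Pivot on row 1; the Z-row RHS becomes 24/5 − (-3/5)·(83/14) = 117/14.

117/14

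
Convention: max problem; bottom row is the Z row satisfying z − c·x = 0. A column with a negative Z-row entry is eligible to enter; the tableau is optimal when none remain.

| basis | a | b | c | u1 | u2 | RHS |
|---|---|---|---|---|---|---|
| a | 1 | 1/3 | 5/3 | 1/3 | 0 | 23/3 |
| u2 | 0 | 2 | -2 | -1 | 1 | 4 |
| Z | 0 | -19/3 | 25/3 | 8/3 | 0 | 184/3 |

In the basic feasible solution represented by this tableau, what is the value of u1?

u1 is not in the basis, so in the current basic feasible solution u1 = 0.

0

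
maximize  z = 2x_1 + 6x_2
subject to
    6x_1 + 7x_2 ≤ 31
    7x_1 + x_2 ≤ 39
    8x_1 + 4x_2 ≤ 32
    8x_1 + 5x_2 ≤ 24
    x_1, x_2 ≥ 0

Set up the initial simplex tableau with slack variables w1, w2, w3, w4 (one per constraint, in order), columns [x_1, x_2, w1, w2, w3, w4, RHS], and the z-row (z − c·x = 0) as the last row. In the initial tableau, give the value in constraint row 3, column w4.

Slack w4 belongs to constraint 4; its column is the unit vector e_4, so the entry in row 3 is 0.

0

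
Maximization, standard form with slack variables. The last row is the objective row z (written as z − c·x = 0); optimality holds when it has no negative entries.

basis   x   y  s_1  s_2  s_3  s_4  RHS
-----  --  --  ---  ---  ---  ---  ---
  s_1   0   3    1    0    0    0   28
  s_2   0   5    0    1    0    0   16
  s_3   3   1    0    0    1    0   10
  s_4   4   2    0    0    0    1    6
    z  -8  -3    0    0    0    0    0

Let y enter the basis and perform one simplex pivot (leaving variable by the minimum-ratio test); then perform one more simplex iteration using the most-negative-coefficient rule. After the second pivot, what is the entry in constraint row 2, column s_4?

0

Ratio test on column y — row 1: 28/3 = 28/3; row 2: 16/5 = 16/5; row 3: 10/1 = 10; row 4: 6/2 = 3. Minimum is 3 at row 4 (s_4 leaves); pivot element 2.
Divide row 4 by 2; eliminate column y from the other rows.
Second iteration: most negative z-row entry is -2 in column x, so x enters.
Ratio test on column x — row 1: entry -6 ≤ 0; row 2: entry -10 ≤ 0; row 3: 7/1 = 7; row 4: 3/2 = 3/2. Minimum is 3/2 at row 4 (y leaves); pivot element 2.
Divide row 4 by 2; eliminate column x from the other rows.
After both pivots, the entry at constraint row 2, column s_4 is 0.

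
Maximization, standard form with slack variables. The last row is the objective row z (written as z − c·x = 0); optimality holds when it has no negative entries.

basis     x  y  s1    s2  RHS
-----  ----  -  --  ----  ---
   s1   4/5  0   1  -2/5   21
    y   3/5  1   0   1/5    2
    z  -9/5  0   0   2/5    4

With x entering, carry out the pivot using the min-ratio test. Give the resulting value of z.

10

Ratio test on column x — row 1: 21/(4/5) = 105/4; row 2: 2/(3/5) = 10/3. Minimum is 10/3 at row 2 (y leaves); pivot element 3/5.
Pivot on row 2; the z-row RHS becomes 4 − (-9/5)·(10/3) = 10.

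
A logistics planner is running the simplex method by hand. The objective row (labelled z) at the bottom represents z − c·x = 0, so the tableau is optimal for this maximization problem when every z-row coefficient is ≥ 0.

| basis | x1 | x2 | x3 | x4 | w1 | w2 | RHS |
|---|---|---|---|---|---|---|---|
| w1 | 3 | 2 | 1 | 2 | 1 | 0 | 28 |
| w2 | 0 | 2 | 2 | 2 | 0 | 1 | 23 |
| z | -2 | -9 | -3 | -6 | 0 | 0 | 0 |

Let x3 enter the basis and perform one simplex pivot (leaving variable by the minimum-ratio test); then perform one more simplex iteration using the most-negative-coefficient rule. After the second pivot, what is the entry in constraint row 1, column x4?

Ratio test on column x3 — row 1: 28/1 = 28; row 2: 23/2 = 23/2. Minimum is 23/2 at row 2 (w2 leaves); pivot element 2.
Divide row 2 by 2; eliminate column x3 from the other rows.
Second iteration: most negative z-row entry is -6 in column x2, so x2 enters.
Ratio test on column x2 — row 1: (33/2)/1 = 33/2; row 2: (23/2)/1 = 23/2. Minimum is 23/2 at row 2 (x3 leaves); pivot element 1.
Divide row 2 by 1; eliminate column x2 from the other rows.
After both pivots, the entry at constraint row 1, column x4 is 0.

0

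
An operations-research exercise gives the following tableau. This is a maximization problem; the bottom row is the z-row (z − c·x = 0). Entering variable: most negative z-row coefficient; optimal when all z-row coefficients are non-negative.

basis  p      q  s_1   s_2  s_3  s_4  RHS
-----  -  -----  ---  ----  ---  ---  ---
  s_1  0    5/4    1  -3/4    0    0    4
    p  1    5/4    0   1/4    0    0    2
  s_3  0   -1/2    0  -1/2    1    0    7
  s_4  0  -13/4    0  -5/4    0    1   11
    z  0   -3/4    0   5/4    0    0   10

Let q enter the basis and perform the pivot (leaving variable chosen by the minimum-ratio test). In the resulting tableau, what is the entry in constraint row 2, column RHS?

8/5

Ratio test on column q — row 1: 4/(5/4) = 16/5; row 2: 2/(5/4) = 8/5; row 3: entry -1/2 ≤ 0; row 4: entry -13/4 ≤ 0. Minimum is 8/5 at row 2 (p leaves); pivot element 5/4.
Divide row 2 by 5/4; eliminate column q from the other rows.
In the new row 2, the RHS entry is the old entry divided by the pivot: 2/(5/4) = 8/5.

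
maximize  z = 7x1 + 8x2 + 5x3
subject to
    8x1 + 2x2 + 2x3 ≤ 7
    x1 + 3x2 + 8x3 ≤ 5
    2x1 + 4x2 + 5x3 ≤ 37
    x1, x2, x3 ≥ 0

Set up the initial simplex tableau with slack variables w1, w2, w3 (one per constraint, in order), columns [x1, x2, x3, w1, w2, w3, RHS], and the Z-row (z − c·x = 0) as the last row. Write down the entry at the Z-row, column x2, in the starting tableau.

-8

The Z-row carries the negated objective coefficients: the x2 entry is -8.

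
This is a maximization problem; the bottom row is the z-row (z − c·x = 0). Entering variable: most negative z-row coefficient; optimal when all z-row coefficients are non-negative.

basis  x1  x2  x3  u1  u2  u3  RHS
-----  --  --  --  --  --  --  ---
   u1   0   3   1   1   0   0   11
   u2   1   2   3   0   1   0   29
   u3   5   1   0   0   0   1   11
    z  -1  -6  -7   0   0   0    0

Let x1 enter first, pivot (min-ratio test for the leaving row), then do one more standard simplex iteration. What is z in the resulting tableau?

Ratio test on column x1 — row 1: entry 0 ≤ 0; row 2: 29/1 = 29; row 3: 11/5 = 11/5. Minimum is 11/5 at row 3 (u3 leaves); pivot element 5.
Pivot on row 3; the z-row RHS becomes 0 − (-1)·(11/5) = 11/5.
Next entering variable (most negative z-row entry -7): x3.
Ratio test on column x3 — row 1: 11/1 = 11; row 2: (134/5)/3 = 134/15; row 3: entry 0 ≤ 0. Minimum is 134/15 at row 2 (u2 leaves); pivot element 3.
After the second pivot the z-row RHS is 11/5 − (-7)·(134/15) = 971/15.

971/15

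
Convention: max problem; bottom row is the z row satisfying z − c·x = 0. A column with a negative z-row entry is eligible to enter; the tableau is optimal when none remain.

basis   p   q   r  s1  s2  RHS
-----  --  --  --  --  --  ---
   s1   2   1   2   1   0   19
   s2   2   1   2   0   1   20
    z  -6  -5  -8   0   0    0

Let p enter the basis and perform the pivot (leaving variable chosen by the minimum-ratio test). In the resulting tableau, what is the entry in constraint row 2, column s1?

Ratio test on column p — row 1: 19/2 = 19/2; row 2: 20/2 = 10. Minimum is 19/2 at row 1 (s1 leaves); pivot element 2.
Divide row 1 by 2; eliminate column p from the other rows.
Row 2 update in column s1: 0 − 2·(1/2) = -1.

-1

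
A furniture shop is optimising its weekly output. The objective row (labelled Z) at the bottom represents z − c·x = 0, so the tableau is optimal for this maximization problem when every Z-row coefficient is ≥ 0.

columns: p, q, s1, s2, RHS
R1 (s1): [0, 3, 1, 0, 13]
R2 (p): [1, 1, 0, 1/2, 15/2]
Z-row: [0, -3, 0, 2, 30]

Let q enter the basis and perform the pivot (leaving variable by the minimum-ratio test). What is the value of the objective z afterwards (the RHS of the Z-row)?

Ratio test on column q — row 1: 13/3 = 13/3; row 2: (15/2)/1 = 15/2. Minimum is 13/3 at row 1 (s1 leaves); pivot element 3.
Pivot on row 1; the Z-row RHS becomes 30 − (-3)·(13/3) = 43.

43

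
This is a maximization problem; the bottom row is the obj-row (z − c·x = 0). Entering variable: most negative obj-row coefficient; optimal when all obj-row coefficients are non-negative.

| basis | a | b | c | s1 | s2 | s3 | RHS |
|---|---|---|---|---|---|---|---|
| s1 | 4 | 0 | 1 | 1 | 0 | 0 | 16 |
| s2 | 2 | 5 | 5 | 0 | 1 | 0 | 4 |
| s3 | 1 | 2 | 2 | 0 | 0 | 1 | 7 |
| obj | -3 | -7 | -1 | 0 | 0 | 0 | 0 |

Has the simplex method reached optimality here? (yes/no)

no

The obj-row has a negative entry -7 in column b, so it is not optimal.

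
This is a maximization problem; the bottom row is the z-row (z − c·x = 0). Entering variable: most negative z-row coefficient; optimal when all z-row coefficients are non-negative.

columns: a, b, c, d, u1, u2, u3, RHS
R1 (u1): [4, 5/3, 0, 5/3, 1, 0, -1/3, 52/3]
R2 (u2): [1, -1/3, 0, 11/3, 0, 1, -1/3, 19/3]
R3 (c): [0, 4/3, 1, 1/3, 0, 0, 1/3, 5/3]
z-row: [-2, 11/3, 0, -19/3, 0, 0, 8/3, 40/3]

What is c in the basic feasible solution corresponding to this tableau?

c is basic (row 3); its value is the RHS of that row, 5/3.

5/3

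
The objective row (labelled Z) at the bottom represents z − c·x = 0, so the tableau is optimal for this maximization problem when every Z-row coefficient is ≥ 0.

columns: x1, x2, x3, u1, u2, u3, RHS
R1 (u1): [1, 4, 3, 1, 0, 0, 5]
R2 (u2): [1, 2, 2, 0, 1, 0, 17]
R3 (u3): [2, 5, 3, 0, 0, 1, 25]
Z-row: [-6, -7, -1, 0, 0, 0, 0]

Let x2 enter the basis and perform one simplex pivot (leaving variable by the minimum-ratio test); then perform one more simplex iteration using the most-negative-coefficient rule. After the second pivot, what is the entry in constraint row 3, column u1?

-2

Ratio test on column x2 — row 1: 5/4 = 5/4; row 2: 17/2 = 17/2; row 3: 25/5 = 5. Minimum is 5/4 at row 1 (u1 leaves); pivot element 4.
Divide row 1 by 4; eliminate column x2 from the other rows.
Second iteration: most negative Z-row entry is -17/4 in column x1, so x1 enters.
Ratio test on column x1 — row 1: (5/4)/(1/4) = 5; row 2: (29/2)/(1/2) = 29; row 3: (75/4)/(3/4) = 25. Minimum is 5 at row 1 (x2 leaves); pivot element 1/4.
Divide row 1 by 1/4; eliminate column x1 from the other rows.
After both pivots, the entry at constraint row 3, column u1 is -2.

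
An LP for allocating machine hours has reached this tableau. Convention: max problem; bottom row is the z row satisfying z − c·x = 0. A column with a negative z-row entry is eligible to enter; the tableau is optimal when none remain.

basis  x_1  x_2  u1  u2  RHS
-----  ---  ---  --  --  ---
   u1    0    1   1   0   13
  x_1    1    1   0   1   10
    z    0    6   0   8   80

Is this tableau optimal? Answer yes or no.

yes

Every z-row coefficient is ≥ 0, so the tableau is optimal.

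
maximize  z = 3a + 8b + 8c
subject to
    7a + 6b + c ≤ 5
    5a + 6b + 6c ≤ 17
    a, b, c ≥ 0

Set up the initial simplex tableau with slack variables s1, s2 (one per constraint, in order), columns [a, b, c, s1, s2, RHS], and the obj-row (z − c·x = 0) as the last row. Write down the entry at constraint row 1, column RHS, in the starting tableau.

The RHS of constraint 1 is b_1 = 5.

5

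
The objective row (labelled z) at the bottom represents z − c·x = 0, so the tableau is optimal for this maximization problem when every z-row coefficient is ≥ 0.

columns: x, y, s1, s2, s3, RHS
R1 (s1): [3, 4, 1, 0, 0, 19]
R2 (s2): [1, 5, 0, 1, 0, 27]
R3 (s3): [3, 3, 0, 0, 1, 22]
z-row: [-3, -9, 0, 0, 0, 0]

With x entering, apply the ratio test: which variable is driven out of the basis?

s1

Column x entries and ratios — s1: 19/3 = 19/3; s2: 27/1 = 27; s3: 22/3 = 22/3.
Smallest ratio is 19/3 in the row of s1, so s1 leaves.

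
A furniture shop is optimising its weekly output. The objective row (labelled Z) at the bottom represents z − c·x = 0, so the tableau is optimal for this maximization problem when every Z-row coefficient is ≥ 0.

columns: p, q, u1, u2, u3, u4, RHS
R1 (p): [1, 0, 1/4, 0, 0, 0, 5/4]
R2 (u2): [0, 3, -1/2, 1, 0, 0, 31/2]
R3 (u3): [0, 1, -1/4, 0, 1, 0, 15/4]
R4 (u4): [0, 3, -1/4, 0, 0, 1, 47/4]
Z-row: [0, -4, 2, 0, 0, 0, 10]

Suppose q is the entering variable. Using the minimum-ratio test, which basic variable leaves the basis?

u3

Column q entries and ratios — p: 0 ≤ 0, skip; u2: (31/2)/3 = 31/6; u3: (15/4)/1 = 15/4; u4: (47/4)/3 = 47/12.
Smallest ratio is 15/4 in the row of u3, so u3 leaves.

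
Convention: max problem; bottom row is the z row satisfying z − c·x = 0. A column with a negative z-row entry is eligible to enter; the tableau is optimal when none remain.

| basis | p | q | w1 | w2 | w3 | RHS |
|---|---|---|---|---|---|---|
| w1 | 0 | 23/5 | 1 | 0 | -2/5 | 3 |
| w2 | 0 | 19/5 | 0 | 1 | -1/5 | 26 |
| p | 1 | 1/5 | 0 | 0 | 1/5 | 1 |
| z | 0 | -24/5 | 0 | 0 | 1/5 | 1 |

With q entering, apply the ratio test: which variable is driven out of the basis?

w1

Column q entries and ratios — w1: 3/(23/5) = 15/23; w2: 26/(19/5) = 130/19; p: 1/(1/5) = 5.
Smallest ratio is 15/23 in the row of w1, so w1 leaves.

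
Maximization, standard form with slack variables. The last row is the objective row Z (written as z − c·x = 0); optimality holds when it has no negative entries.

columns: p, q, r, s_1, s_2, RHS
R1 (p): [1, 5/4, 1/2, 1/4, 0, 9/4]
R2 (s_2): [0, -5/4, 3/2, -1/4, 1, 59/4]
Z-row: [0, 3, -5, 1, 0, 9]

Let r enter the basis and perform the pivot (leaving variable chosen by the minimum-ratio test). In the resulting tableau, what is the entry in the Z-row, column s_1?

Ratio test on column r — row 1: (9/4)/(1/2) = 9/2; row 2: (59/4)/(3/2) = 59/6. Minimum is 9/2 at row 1 (p leaves); pivot element 1/2.
Divide row 1 by 1/2; eliminate column r from the other rows.
Z-row update in column s_1: 1 − (-5)·(1/2) = 7/2.

7/2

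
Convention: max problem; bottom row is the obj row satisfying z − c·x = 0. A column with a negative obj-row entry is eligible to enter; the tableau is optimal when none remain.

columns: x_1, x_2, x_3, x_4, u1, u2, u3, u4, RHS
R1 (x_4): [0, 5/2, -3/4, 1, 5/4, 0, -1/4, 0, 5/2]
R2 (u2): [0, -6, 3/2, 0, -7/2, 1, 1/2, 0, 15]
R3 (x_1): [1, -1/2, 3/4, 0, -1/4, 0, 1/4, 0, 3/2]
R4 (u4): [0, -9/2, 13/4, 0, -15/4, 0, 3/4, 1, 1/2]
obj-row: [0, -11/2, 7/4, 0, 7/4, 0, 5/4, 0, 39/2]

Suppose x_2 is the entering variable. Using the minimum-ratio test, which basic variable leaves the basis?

x_4

Column x_2 entries and ratios — x_4: (5/2)/(5/2) = 1; u2: -6 ≤ 0, skip; x_1: -1/2 ≤ 0, skip; u4: -9/2 ≤ 0, skip.
Smallest ratio is 1 in the row of x_4, so x_4 leaves.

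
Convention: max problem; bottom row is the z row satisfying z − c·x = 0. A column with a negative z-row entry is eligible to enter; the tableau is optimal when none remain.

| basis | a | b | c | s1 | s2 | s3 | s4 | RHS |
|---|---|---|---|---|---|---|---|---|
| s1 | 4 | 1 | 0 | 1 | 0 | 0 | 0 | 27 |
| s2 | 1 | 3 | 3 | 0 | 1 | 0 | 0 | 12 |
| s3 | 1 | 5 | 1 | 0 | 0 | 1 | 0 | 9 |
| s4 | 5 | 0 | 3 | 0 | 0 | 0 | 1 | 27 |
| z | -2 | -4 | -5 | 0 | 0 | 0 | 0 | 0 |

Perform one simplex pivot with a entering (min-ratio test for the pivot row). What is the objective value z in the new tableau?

Ratio test on column a — row 1: 27/4 = 27/4; row 2: 12/1 = 12; row 3: 9/1 = 9; row 4: 27/5 = 27/5. Minimum is 27/5 at row 4 (s4 leaves); pivot element 5.
Pivot on row 4; the z-row RHS becomes 0 − (-2)·(27/5) = 54/5.

54/5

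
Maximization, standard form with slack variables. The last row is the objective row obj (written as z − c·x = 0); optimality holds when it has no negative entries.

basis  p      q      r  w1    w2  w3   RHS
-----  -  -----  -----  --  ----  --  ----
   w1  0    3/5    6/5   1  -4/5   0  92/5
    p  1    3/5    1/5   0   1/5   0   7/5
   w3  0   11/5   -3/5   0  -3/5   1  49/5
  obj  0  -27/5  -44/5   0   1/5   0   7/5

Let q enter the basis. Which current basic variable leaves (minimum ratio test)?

Column q entries and ratios — w1: (92/5)/(3/5) = 92/3; p: (7/5)/(3/5) = 7/3; w3: (49/5)/(11/5) = 49/11.
Smallest ratio is 7/3 in the row of p, so p leaves.

p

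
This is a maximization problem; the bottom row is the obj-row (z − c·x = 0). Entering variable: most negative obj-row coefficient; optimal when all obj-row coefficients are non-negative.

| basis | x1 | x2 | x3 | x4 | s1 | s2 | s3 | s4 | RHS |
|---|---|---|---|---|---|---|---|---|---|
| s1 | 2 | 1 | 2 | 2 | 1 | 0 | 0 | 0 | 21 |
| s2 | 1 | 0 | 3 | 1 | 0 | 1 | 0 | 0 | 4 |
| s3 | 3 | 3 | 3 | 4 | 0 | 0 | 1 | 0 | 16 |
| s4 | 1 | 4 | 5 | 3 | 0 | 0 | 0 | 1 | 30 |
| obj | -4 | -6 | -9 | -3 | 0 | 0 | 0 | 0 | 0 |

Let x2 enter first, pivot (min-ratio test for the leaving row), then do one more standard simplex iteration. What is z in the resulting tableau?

Ratio test on column x2 — row 1: 21/1 = 21; row 2: entry 0 ≤ 0; row 3: 16/3 = 16/3; row 4: 30/4 = 15/2. Minimum is 16/3 at row 3 (s3 leaves); pivot element 3.
Pivot on row 3; the obj-row RHS becomes 0 − (-6)·(16/3) = 32.
Next entering variable (most negative obj-row entry -3): x3.
Ratio test on column x3 — row 1: (47/3)/1 = 47/3; row 2: 4/3 = 4/3; row 3: (16/3)/1 = 16/3; row 4: (26/3)/1 = 26/3. Minimum is 4/3 at row 2 (s2 leaves); pivot element 3.
After the second pivot the obj-row RHS is 32 − (-3)·(4/3) = 36.

36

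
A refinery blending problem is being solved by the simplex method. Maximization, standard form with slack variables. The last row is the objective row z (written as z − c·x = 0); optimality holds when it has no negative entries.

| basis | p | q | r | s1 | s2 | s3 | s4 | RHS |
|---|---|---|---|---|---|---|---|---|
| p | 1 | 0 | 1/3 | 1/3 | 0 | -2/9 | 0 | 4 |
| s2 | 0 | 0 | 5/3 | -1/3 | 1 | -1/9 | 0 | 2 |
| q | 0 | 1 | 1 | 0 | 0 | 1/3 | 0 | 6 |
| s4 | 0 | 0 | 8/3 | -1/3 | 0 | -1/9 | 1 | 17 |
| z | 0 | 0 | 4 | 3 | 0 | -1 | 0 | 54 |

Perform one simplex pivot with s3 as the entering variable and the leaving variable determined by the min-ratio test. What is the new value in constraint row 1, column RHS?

Ratio test on column s3 — row 1: entry -2/9 ≤ 0; row 2: entry -1/9 ≤ 0; row 3: 6/(1/3) = 18; row 4: entry -1/9 ≤ 0. Minimum is 18 at row 3 (q leaves); pivot element 1/3.
Divide row 3 by 1/3; eliminate column s3 from the other rows.
Row 1 update in column RHS: 4 − (-2/9)·18 = 8.

8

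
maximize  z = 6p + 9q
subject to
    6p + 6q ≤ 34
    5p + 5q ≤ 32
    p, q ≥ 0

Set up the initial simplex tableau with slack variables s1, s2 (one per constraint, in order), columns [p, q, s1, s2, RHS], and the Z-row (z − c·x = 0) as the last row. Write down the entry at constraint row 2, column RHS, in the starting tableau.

32

The RHS of constraint 2 is b_2 = 32.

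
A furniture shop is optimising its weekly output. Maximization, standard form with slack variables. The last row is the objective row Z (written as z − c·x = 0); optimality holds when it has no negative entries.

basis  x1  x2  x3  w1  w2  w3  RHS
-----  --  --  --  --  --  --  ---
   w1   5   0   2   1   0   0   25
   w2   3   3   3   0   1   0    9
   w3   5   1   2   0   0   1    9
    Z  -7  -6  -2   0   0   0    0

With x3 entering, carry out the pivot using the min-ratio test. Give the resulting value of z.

6

Ratio test on column x3 — row 1: 25/2 = 25/2; row 2: 9/3 = 3; row 3: 9/2 = 9/2. Minimum is 3 at row 2 (w2 leaves); pivot element 3.
Pivot on row 2; the Z-row RHS becomes 0 − (-2)·3 = 6.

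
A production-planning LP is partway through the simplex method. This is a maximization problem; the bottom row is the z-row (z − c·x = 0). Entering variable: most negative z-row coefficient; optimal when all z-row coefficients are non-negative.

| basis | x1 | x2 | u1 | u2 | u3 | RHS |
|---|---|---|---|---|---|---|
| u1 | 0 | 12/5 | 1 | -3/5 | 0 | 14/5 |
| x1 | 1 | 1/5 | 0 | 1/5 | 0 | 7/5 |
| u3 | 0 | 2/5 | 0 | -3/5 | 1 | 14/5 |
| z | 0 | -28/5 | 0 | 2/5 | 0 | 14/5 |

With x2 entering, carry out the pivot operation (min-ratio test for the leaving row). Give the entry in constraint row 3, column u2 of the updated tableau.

Ratio test on column x2 — row 1: (14/5)/(12/5) = 7/6; row 2: (7/5)/(1/5) = 7; row 3: (14/5)/(2/5) = 7. Minimum is 7/6 at row 1 (u1 leaves); pivot element 12/5.
Divide row 1 by 12/5; eliminate column x2 from the other rows.
Row 3 update in column u2: -3/5 − (2/5)·(-1/4) = -1/2.

-1/2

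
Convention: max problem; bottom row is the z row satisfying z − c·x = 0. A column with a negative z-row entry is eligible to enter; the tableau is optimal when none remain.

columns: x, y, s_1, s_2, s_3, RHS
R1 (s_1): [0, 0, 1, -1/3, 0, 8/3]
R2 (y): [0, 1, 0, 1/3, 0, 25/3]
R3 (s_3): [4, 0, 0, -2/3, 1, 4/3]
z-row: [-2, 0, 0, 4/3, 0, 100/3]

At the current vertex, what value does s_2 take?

0

s_2 is not in the basis, so in the current basic feasible solution s_2 = 0.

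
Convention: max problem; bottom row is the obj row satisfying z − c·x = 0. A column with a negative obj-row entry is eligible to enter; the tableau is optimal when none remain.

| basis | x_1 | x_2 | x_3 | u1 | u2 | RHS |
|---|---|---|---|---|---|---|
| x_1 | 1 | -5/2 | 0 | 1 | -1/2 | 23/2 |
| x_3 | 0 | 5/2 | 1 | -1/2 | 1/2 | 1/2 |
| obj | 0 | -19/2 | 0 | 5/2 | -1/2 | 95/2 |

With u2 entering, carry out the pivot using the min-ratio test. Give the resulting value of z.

Ratio test on column u2 — row 1: entry -1/2 ≤ 0; row 2: (1/2)/(1/2) = 1. Minimum is 1 at row 2 (x_3 leaves); pivot element 1/2.
Pivot on row 2; the obj-row RHS becomes 95/2 − (-1/2)·1 = 48.

48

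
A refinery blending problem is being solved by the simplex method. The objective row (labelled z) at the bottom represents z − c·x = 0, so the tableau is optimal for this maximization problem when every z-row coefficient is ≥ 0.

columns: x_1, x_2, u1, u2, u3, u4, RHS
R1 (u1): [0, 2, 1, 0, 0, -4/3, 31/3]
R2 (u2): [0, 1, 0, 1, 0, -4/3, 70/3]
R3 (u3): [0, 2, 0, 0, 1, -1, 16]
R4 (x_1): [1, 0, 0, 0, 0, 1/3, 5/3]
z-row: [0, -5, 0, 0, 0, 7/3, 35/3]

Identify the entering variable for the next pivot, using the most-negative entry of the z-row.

Negative z-row entries: x_2: -5.
The most negative is -5 in column x_2, so x_2 enters.

x_2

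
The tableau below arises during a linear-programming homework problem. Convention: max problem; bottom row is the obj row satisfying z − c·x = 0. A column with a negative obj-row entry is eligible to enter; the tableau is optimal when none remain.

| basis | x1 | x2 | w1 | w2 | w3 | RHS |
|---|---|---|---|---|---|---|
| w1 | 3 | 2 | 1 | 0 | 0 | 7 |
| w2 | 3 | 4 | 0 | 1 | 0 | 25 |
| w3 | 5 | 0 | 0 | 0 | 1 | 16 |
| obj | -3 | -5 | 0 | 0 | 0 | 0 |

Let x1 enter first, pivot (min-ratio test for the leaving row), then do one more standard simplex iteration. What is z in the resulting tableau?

35/2

Ratio test on column x1 — row 1: 7/3 = 7/3; row 2: 25/3 = 25/3; row 3: 16/5 = 16/5. Minimum is 7/3 at row 1 (w1 leaves); pivot element 3.
Pivot on row 1; the obj-row RHS becomes 0 − (-3)·(7/3) = 7.
Next entering variable (most negative obj-row entry -3): x2.
Ratio test on column x2 — row 1: (7/3)/(2/3) = 7/2; row 2: 18/2 = 9; row 3: entry -10/3 ≤ 0. Minimum is 7/2 at row 1 (x1 leaves); pivot element 2/3.
After the second pivot the obj-row RHS is 7 − (-3)·(7/2) = 35/2.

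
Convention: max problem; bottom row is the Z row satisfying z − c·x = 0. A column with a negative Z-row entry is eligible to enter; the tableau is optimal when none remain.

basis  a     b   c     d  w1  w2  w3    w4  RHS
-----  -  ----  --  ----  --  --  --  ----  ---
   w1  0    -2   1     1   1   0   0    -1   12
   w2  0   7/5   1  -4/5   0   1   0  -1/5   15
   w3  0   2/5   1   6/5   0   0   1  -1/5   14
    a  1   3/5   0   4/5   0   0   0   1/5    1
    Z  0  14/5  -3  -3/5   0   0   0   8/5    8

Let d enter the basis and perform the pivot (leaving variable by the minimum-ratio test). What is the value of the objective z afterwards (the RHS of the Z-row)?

Ratio test on column d — row 1: 12/1 = 12; row 2: entry -4/5 ≤ 0; row 3: 14/(6/5) = 35/3; row 4: 1/(4/5) = 5/4. Minimum is 5/4 at row 4 (a leaves); pivot element 4/5.
Pivot on row 4; the Z-row RHS becomes 8 − (-3/5)·(5/4) = 35/4.

35/4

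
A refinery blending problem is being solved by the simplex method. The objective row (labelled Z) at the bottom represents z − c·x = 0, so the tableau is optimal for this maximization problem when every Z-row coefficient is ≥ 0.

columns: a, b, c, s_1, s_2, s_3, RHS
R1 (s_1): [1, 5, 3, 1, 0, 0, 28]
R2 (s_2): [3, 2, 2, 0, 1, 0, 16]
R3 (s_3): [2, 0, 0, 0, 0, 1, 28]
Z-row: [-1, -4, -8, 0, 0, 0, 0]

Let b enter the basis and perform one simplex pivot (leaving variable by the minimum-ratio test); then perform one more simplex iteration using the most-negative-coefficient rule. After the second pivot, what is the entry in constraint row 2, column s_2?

Ratio test on column b — row 1: 28/5 = 28/5; row 2: 16/2 = 8; row 3: entry 0 ≤ 0. Minimum is 28/5 at row 1 (s_1 leaves); pivot element 5.
Divide row 1 by 5; eliminate column b from the other rows.
Second iteration: most negative Z-row entry is -28/5 in column c, so c enters.
Ratio test on column c — row 1: (28/5)/(3/5) = 28/3; row 2: (24/5)/(4/5) = 6; row 3: entry 0 ≤ 0. Minimum is 6 at row 2 (s_2 leaves); pivot element 4/5.
Divide row 2 by 4/5; eliminate column c from the other rows.
After both pivots, the entry at constraint row 2, column s_2 is 5/4.

5/4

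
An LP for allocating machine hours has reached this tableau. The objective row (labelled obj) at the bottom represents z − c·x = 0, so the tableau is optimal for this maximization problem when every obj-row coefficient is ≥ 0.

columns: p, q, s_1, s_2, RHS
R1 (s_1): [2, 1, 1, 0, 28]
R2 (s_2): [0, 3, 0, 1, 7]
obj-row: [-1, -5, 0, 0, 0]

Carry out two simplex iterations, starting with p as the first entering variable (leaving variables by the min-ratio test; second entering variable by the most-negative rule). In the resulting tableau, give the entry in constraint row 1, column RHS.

Ratio test on column p — row 1: 28/2 = 14; row 2: entry 0 ≤ 0. Minimum is 14 at row 1 (s_1 leaves); pivot element 2.
Divide row 1 by 2; eliminate column p from the other rows.
Second iteration: most negative obj-row entry is -9/2 in column q, so q enters.
Ratio test on column q — row 1: 14/(1/2) = 28; row 2: 7/3 = 7/3. Minimum is 7/3 at row 2 (s_2 leaves); pivot element 3.
Divide row 2 by 3; eliminate column q from the other rows.
After both pivots, the entry at constraint row 1, column RHS is 77/6.

77/6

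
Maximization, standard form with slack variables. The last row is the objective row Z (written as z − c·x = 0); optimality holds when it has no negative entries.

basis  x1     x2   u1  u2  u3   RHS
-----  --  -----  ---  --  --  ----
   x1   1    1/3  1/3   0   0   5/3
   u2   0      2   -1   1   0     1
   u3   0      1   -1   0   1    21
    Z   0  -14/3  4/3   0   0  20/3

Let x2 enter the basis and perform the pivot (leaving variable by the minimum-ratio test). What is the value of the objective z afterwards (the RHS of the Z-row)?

9

Ratio test on column x2 — row 1: (5/3)/(1/3) = 5; row 2: 1/2 = 1/2; row 3: 21/1 = 21. Minimum is 1/2 at row 2 (u2 leaves); pivot element 2.
Pivot on row 2; the Z-row RHS becomes 20/3 − (-14/3)·(1/2) = 9.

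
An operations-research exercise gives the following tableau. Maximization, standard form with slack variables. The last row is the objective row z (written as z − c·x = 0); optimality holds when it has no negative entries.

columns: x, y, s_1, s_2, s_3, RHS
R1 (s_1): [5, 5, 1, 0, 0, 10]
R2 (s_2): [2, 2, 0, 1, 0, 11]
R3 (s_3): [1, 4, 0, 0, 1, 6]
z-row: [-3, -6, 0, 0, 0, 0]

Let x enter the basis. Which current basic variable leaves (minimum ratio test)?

Column x entries and ratios — s_1: 10/5 = 2; s_2: 11/2 = 11/2; s_3: 6/1 = 6.
Smallest ratio is 2 in the row of s_1, so s_1 leaves.

s_1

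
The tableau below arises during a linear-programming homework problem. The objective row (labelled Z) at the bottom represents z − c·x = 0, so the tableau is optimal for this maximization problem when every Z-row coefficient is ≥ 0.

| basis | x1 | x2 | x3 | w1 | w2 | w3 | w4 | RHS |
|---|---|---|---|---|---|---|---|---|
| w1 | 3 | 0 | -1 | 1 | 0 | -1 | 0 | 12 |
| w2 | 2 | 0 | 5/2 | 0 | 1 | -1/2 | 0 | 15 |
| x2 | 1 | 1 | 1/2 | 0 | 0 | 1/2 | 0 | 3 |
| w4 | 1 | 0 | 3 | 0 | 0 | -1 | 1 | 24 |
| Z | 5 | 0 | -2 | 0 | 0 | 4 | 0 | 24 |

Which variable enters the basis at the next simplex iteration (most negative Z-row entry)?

Negative Z-row entries: x3: -2.
The most negative is -2 in column x3, so x3 enters.

x3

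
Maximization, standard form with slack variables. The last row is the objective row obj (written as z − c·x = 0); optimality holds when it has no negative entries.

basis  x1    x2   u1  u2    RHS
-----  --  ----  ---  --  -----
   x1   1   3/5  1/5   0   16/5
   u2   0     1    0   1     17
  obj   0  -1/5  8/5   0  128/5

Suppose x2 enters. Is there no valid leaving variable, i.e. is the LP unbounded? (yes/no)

no

Column x2 has positive entries in row(s) 1, 2, so the ratio test bounds it — not unbounded.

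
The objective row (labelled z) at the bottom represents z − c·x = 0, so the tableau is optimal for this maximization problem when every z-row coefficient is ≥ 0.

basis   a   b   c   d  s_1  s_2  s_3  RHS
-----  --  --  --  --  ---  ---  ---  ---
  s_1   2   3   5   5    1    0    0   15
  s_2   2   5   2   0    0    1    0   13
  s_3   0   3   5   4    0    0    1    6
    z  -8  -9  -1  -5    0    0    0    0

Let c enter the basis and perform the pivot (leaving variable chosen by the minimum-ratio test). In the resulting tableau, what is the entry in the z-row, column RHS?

6/5

Ratio test on column c — row 1: 15/5 = 3; row 2: 13/2 = 13/2; row 3: 6/5 = 6/5. Minimum is 6/5 at row 3 (s_3 leaves); pivot element 5.
Divide row 3 by 5; eliminate column c from the other rows.
z-row update in column RHS: 0 − (-1)·(6/5) = 6/5.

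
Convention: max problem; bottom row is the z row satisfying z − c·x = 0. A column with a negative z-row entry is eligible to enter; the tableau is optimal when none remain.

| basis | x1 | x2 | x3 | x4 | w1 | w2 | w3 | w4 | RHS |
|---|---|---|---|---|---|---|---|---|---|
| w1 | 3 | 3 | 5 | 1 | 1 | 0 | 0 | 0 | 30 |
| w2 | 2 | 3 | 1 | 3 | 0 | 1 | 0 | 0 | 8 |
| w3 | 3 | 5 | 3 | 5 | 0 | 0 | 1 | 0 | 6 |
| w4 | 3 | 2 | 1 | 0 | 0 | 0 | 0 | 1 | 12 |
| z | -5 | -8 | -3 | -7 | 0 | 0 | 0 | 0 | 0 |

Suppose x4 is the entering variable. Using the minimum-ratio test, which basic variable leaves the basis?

w3

Column x4 entries and ratios — w1: 30/1 = 30; w2: 8/3 = 8/3; w3: 6/5 = 6/5; w4: 0 ≤ 0, skip.
Smallest ratio is 6/5 in the row of w3, so w3 leaves.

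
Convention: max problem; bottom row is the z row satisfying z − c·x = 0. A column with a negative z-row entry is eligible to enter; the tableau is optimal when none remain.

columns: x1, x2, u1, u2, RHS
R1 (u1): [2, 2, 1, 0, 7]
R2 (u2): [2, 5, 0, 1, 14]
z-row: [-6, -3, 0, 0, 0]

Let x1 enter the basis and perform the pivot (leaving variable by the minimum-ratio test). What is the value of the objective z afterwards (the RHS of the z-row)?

21

Ratio test on column x1 — row 1: 7/2 = 7/2; row 2: 14/2 = 7. Minimum is 7/2 at row 1 (u1 leaves); pivot element 2.
Pivot on row 1; the z-row RHS becomes 0 − (-6)·(7/2) = 21.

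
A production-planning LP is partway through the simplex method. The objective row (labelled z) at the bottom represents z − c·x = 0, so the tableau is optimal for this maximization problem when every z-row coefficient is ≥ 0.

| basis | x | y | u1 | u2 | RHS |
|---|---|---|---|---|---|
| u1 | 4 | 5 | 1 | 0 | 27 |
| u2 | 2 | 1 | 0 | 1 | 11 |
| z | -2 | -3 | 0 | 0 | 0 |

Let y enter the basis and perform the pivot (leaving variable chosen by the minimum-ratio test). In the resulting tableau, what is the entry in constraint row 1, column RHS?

27/5

Ratio test on column y — row 1: 27/5 = 27/5; row 2: 11/1 = 11. Minimum is 27/5 at row 1 (u1 leaves); pivot element 5.
Divide row 1 by 5; eliminate column y from the other rows.
In the new row 1, the RHS entry is the old entry divided by the pivot: 27/5 = 27/5.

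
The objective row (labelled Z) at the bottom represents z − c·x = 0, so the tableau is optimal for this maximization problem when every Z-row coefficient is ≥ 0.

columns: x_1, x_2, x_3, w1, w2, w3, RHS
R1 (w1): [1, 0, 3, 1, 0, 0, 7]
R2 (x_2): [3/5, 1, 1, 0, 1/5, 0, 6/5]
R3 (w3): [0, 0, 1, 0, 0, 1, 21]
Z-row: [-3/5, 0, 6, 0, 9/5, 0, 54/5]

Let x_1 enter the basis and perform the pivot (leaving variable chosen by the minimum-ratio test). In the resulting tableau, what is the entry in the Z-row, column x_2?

1

Ratio test on column x_1 — row 1: 7/1 = 7; row 2: (6/5)/(3/5) = 2; row 3: entry 0 ≤ 0. Minimum is 2 at row 2 (x_2 leaves); pivot element 3/5.
Divide row 2 by 3/5; eliminate column x_1 from the other rows.
Z-row update in column x_2: 0 − (-3/5)·(5/3) = 1.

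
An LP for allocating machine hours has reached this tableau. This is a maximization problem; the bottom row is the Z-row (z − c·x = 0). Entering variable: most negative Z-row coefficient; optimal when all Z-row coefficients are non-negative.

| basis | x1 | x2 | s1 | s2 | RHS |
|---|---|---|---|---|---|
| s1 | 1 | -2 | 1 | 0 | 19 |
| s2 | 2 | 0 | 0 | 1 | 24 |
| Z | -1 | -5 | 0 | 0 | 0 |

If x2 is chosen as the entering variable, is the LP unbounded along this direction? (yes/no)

yes

Every constraint-row entry in column x2 is ≤ 0, so increasing x2 is unbounded.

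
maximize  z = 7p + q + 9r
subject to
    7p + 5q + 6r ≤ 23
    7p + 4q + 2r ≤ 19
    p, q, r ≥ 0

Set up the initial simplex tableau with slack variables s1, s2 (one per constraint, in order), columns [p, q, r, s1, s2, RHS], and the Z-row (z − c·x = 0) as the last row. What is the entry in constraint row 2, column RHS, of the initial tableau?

19

The RHS of constraint 2 is b_2 = 19.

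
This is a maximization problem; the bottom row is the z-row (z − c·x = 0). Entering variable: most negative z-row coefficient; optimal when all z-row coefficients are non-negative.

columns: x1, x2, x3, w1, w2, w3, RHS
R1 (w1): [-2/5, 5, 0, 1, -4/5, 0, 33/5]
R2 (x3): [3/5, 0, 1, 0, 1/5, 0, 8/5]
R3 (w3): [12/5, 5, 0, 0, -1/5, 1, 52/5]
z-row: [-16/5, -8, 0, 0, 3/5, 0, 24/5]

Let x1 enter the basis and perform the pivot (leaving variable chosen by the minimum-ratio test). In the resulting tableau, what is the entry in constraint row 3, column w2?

-1

Ratio test on column x1 — row 1: entry -2/5 ≤ 0; row 2: (8/5)/(3/5) = 8/3; row 3: (52/5)/(12/5) = 13/3. Minimum is 8/3 at row 2 (x3 leaves); pivot element 3/5.
Divide row 2 by 3/5; eliminate column x1 from the other rows.
Row 3 update in column w2: -1/5 − (12/5)·(1/3) = -1.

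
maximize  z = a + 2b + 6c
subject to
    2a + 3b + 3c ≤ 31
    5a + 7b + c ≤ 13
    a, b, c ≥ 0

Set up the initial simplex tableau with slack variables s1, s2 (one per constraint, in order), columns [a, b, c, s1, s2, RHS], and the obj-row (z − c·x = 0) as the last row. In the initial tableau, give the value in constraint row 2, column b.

7

Constraint 2 has coefficient 7 on b.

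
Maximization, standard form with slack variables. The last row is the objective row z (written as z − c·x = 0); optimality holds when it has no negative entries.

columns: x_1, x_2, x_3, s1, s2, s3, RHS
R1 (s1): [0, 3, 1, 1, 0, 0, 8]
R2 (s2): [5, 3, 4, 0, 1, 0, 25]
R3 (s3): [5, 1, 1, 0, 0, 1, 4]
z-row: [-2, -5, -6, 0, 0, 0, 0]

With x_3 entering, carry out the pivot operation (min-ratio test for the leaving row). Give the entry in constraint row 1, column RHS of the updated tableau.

4

Ratio test on column x_3 — row 1: 8/1 = 8; row 2: 25/4 = 25/4; row 3: 4/1 = 4. Minimum is 4 at row 3 (s3 leaves); pivot element 1.
Divide row 3 by 1; eliminate column x_3 from the other rows.
Row 1 update in column RHS: 8 − 1·4 = 4.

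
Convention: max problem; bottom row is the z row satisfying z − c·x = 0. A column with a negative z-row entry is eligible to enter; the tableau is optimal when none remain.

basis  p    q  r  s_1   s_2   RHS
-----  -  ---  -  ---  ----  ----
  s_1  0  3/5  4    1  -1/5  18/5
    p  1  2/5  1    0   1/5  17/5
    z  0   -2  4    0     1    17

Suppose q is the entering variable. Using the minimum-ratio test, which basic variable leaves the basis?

s_1

Column q entries and ratios — s_1: (18/5)/(3/5) = 6; p: (17/5)/(2/5) = 17/2.
Smallest ratio is 6 in the row of s_1, so s_1 leaves.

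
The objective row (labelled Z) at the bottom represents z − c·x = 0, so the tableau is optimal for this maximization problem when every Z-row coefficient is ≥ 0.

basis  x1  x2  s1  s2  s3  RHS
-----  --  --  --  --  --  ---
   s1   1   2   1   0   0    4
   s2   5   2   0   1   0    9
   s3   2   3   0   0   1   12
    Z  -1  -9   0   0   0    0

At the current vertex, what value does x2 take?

0

x2 is not in the basis, so in the current basic feasible solution x2 = 0.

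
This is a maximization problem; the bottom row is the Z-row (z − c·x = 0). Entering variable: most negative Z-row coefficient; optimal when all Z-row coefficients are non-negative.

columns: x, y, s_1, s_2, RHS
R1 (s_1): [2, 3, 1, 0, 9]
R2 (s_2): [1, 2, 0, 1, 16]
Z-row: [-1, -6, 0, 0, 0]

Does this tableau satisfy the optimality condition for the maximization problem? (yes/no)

no

The Z-row has a negative entry -6 in column y, so it is not optimal.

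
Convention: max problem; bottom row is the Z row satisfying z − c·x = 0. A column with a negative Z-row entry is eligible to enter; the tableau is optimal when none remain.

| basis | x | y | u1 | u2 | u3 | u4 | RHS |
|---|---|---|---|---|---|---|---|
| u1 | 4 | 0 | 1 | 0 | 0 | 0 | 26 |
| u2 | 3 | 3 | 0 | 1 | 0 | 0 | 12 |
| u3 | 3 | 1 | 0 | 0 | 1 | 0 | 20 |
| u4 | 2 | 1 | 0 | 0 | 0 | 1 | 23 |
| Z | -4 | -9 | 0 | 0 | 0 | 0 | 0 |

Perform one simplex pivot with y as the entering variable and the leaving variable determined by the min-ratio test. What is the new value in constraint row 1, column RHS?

Ratio test on column y — row 1: entry 0 ≤ 0; row 2: 12/3 = 4; row 3: 20/1 = 20; row 4: 23/1 = 23. Minimum is 4 at row 2 (u2 leaves); pivot element 3.
Divide row 2 by 3; eliminate column y from the other rows.
Row 1 update in column RHS: 26 − 0·4 = 26.

26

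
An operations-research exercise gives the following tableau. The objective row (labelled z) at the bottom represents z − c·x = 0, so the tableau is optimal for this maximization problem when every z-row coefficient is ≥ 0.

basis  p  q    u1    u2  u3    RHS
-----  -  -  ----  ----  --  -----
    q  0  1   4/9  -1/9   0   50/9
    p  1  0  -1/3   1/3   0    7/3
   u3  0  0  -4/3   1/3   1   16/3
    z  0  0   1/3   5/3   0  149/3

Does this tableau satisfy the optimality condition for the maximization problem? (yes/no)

yes

Every z-row coefficient is ≥ 0, so the tableau is optimal.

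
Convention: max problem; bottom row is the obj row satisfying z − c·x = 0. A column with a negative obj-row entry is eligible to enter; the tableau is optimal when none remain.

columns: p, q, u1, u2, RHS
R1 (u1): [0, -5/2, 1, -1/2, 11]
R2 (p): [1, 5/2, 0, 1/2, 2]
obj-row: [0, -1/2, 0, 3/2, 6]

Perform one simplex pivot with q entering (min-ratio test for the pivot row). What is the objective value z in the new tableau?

32/5

Ratio test on column q — row 1: entry -5/2 ≤ 0; row 2: 2/(5/2) = 4/5. Minimum is 4/5 at row 2 (p leaves); pivot element 5/2.
Pivot on row 2; the obj-row RHS becomes 6 − (-1/2)·(4/5) = 32/5.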